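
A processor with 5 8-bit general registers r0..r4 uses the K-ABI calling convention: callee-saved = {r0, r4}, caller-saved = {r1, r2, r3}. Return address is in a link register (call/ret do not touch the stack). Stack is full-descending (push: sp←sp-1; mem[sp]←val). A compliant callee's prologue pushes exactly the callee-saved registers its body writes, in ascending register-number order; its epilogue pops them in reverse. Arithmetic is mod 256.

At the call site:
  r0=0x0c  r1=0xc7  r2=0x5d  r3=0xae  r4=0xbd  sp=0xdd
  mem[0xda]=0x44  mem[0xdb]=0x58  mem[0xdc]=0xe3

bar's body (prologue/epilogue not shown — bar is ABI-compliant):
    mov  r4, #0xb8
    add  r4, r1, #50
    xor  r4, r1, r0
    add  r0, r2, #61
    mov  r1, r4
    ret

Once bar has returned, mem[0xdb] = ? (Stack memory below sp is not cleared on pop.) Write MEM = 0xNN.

prologue: push r0 → mem[0xdc]=0x0c, sp=0xdc
prologue: push r4 → mem[0xdb]=0xbd, sp=0xdb
body[0] mov  r4, #0xb8 → r4=0xb8
body[1] add  r4, r1, #50 → r4=0xf9
body[2] xor  r4, r1, r0 → r4=0xcb
body[3] add  r0, r2, #61 → r0=0x9a
body[4] mov  r1, r4 → r1=0xcb
epilogue: pop r4=0xbd, sp=0xdc
epilogue: pop r0=0x0c, sp=0xdd
prologue pushed ['r0', 'r4'] at ['0xdc', '0xdb']

MEM = 0xbd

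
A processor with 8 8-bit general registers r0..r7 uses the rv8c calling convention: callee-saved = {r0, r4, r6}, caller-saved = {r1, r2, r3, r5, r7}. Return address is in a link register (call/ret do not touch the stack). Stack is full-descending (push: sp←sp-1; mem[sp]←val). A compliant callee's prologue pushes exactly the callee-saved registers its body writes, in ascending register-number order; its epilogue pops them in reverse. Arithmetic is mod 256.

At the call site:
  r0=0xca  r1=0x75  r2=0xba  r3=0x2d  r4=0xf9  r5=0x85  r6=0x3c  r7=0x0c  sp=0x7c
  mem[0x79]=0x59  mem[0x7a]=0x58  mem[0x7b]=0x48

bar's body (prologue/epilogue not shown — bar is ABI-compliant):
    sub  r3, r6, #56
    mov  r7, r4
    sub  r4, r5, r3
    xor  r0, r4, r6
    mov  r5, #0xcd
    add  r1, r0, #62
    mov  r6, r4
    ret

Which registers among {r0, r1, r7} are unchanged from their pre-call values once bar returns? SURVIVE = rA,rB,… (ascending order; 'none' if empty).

prologue: push r0 → mem[0x7b]=0xca, sp=0x7b
prologue: push r4 → mem[0x7a]=0xf9, sp=0x7a
prologue: push r6 → mem[0x79]=0x3c, sp=0x79
body[0] sub  r3, r6, #56 → r3=0x04
body[1] mov  r7, r4 → r7=0xf9
body[2] sub  r4, r5, r3 → r4=0x81
body[3] xor  r0, r4, r6 → r0=0xbd
body[4] mov  r5, #0xcd → r5=0xcd
body[5] add  r1, r0, #62 → r1=0xfb
body[6] mov  r6, r4 → r6=0x81
epilogue: pop r6=0x3c, sp=0x7a
epilogue: pop r4=0xf9, sp=0x7b
epilogue: pop r0=0xca, sp=0x7c
r0: callee-saved, written=True
r1: caller-saved, written=True
r7: caller-saved, written=True

SURVIVE = r0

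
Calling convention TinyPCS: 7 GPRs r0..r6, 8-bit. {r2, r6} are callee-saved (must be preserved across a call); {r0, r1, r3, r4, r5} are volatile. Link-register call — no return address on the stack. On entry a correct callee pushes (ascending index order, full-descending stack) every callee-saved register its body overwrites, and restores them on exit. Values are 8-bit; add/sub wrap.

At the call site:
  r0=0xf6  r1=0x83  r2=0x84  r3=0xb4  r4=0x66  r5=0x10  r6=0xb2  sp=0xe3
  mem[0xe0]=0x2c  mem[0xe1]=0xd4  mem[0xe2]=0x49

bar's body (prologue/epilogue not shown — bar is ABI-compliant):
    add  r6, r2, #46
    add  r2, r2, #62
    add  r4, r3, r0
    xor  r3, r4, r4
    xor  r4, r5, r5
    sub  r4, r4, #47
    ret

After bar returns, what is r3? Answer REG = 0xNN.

prologue: push r2 -> mem[0xe2]=0x84, sp=0xe2
prologue: push r6 -> mem[0xe1]=0xb2, sp=0xe1
body[0] add  r6, r2, #46 -> r6=0xb2
body[1] add  r2, r2, #62 -> r2=0xc2
body[2] add  r4, r3, r0 -> r4=0xaa
body[3] xor  r3, r4, r4 -> r3=0x00
body[4] xor  r4, r5, r5 -> r4=0x00
body[5] sub  r4, r4, #47 -> r4=0xd1
epilogue: pop r6=0xb2, sp=0xe2
epilogue: pop r2=0x84, sp=0xe3
r3 is caller-saved -> body value

REG = 0x00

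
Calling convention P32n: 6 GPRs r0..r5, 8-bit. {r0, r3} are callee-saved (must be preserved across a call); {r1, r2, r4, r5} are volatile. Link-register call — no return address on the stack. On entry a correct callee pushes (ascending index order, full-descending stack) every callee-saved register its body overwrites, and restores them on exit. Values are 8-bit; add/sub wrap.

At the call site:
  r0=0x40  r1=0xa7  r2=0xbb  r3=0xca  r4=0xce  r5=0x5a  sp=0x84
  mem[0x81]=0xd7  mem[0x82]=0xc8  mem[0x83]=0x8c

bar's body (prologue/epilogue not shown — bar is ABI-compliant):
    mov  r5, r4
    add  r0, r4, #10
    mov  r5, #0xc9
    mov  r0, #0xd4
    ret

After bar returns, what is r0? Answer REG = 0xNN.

prologue: push r0 → mem[0x83]=0x40, sp=0x83
body[0] mov  r5, r4 → r5=0xce
body[1] add  r0, r4, #10 → r0=0xd8
body[2] mov  r5, #0xc9 → r5=0xc9
body[3] mov  r0, #0xd4 → r0=0xd4
epilogue: pop r0=0x40, sp=0x84
r0 is callee-saved → restored

REG = 0x40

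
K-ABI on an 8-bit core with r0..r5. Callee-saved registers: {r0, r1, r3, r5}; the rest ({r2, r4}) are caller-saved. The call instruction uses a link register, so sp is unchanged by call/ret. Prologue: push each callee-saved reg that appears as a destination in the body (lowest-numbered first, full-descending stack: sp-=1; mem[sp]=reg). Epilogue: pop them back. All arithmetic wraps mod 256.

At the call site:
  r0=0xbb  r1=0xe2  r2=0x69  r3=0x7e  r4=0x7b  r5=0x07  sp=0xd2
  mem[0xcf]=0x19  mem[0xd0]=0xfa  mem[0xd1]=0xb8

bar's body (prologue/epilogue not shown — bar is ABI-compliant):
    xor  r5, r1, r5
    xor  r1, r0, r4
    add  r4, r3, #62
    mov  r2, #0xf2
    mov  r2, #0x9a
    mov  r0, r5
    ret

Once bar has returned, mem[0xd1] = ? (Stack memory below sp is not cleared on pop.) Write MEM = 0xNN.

MEM = 0xbb

prologue: push r0 → mem[0xd1]=0xbb, sp=0xd1
prologue: push r1 → mem[0xd0]=0xe2, sp=0xd0
prologue: push r5 → mem[0xcf]=0x07, sp=0xcf
body[0] xor  r5, r1, r5 → r5=0xe5
body[1] xor  r1, r0, r4 → r1=0xc0
body[2] add  r4, r3, #62 → r4=0xbc
body[3] mov  r2, #0xf2 → r2=0xf2
body[4] mov  r2, #0x9a → r2=0x9a
body[5] mov  r0, r5 → r0=0xe5
epilogue: pop r5=0x07, sp=0xd0
epilogue: pop r1=0xe2, sp=0xd1
epilogue: pop r0=0xbb, sp=0xd2
prologue pushed ['r0', 'r1', 'r5'] at ['0xd1', '0xd0', '0xcf']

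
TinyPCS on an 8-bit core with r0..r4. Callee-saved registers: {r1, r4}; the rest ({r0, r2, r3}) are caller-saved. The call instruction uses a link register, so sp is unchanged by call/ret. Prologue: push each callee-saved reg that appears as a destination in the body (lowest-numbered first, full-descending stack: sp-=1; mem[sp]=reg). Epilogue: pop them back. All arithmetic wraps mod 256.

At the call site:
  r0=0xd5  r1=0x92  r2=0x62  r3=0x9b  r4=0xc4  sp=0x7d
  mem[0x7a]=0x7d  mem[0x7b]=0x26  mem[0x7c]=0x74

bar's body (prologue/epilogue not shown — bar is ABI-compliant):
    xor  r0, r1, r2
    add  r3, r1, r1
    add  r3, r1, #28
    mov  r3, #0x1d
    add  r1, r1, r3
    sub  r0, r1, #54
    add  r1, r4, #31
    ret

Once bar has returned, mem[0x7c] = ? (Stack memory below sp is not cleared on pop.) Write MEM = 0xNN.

MEM = 0x92

prologue: push r1 → mem[0x7c]=0x92, sp=0x7c
body[0] xor  r0, r1, r2 → r0=0xf0
body[1] add  r3, r1, r1 → r3=0x24
body[2] add  r3, r1, #28 → r3=0xae
body[3] mov  r3, #0x1d → r3=0x1d
body[4] add  r1, r1, r3 → r1=0xaf
body[5] sub  r0, r1, #54 → r0=0x79
body[6] add  r1, r4, #31 → r1=0xe3
epilogue: pop r1=0x92, sp=0x7d
prologue pushed ['r1'] at ['0x7c']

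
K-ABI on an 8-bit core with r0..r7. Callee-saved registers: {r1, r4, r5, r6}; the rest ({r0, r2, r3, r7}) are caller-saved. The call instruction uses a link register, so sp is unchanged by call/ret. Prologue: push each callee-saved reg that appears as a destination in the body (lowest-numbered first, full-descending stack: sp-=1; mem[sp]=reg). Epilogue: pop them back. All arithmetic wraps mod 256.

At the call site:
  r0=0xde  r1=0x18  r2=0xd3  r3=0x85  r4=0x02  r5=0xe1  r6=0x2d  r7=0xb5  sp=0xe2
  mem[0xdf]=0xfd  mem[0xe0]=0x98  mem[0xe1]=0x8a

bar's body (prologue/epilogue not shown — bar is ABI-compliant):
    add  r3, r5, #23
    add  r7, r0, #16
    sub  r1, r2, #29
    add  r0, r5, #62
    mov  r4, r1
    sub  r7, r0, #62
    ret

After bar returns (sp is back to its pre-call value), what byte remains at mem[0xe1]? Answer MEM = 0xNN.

MEM = 0x18

prologue: push r1 -> mem[0xe1]=0x18, sp=0xe1
prologue: push r4 -> mem[0xe0]=0x02, sp=0xe0
body[0] add  r3, r5, #23 -> r3=0xf8
body[1] add  r7, r0, #16 -> r7=0xee
body[2] sub  r1, r2, #29 -> r1=0xb6
body[3] add  r0, r5, #62 -> r0=0x1f
body[4] mov  r4, r1 -> r4=0xb6
body[5] sub  r7, r0, #62 -> r7=0xe1
epilogue: pop r4=0x02, sp=0xe1
epilogue: pop r1=0x18, sp=0xe2
prologue pushed ['r1', 'r4'] at ['0xe1', '0xe0']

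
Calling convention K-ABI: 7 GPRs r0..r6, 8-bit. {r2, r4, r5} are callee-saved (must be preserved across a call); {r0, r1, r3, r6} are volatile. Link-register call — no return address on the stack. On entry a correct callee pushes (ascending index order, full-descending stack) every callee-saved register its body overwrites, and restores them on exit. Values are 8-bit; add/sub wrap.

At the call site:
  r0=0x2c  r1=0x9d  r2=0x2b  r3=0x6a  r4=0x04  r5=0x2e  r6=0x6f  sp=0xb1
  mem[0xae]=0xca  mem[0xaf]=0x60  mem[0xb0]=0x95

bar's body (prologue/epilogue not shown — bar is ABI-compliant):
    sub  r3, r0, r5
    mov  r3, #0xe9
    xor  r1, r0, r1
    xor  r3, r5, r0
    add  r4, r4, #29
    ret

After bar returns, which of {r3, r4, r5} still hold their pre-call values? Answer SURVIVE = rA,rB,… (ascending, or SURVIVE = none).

prologue: push r4 -> mem[0xb0]=0x04, sp=0xb0
body[0] sub  r3, r0, r5 -> r3=0xfe
body[1] mov  r3, #0xe9 -> r3=0xe9
body[2] xor  r1, r0, r1 -> r1=0xb1
body[3] xor  r3, r5, r0 -> r3=0x02
body[4] add  r4, r4, #29 -> r4=0x21
epilogue: pop r4=0x04, sp=0xb1
r3: caller-saved, written=True
r4: callee-saved, written=True
r5: callee-saved, written=False

SURVIVE = r4,r5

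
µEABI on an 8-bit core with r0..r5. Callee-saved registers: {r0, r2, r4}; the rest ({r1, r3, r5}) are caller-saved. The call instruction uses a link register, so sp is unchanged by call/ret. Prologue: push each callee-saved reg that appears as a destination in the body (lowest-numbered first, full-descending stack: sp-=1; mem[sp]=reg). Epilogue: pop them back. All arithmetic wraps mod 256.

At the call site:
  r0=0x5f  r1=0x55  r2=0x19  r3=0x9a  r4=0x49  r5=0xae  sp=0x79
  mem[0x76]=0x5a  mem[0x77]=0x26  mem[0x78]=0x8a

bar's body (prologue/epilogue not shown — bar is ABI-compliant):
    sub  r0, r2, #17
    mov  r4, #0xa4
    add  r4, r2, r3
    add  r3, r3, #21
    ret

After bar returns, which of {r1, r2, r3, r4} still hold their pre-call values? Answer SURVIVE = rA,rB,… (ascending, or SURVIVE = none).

SURVIVE = r1,r2,r4

prologue: push r0 → mem[0x78]=0x5f, sp=0x78
prologue: push r4 → mem[0x77]=0x49, sp=0x77
body[0] sub  r0, r2, #17 → r0=0x08
body[1] mov  r4, #0xa4 → r4=0xa4
body[2] add  r4, r2, r3 → r4=0xb3
body[3] add  r3, r3, #21 → r3=0xaf
epilogue: pop r4=0x49, sp=0x78
epilogue: pop r0=0x5f, sp=0x79
r1: caller-saved, written=False
r2: callee-saved, written=False
r3: caller-saved, written=True
r4: callee-saved, written=True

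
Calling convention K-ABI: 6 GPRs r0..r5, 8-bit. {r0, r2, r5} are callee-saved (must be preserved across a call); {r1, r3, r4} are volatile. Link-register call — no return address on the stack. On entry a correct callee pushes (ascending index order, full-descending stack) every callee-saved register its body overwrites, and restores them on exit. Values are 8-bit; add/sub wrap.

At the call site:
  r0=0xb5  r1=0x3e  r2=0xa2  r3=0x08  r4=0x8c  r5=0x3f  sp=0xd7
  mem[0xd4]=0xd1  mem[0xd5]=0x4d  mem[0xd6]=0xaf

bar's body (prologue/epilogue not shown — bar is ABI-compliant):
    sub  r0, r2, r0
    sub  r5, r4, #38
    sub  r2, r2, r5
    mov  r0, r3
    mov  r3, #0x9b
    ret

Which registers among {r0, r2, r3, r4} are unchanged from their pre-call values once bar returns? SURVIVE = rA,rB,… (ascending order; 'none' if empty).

prologue: push r0 -> mem[0xd6]=0xb5, sp=0xd6
prologue: push r2 -> mem[0xd5]=0xa2, sp=0xd5
prologue: push r5 -> mem[0xd4]=0x3f, sp=0xd4
body[0] sub  r0, r2, r0 -> r0=0xed
body[1] sub  r5, r4, #38 -> r5=0x66
body[2] sub  r2, r2, r5 -> r2=0x3c
body[3] mov  r0, r3 -> r0=0x08
body[4] mov  r3, #0x9b -> r3=0x9b
epilogue: pop r5=0x3f, sp=0xd5
epilogue: pop r2=0xa2, sp=0xd6
epilogue: pop r0=0xb5, sp=0xd7
r0: callee-saved, written=True
r2: callee-saved, written=True
r3: caller-saved, written=True
r4: caller-saved, written=False

SURVIVE = r0,r2,r4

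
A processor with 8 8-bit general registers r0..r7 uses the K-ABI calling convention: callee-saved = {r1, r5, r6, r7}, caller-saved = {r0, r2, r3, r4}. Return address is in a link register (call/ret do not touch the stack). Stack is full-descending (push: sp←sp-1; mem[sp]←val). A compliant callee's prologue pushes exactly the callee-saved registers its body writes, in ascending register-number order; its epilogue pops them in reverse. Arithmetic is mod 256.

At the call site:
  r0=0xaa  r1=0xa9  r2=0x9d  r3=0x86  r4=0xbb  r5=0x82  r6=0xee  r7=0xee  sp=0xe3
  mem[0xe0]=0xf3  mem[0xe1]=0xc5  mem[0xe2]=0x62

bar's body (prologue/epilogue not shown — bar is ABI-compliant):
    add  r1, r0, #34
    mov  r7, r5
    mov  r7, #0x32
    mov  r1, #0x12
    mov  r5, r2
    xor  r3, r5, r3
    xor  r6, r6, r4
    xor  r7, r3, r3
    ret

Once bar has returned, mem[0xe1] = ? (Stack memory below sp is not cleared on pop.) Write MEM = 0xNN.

MEM = 0x82

prologue: push r1 -> mem[0xe2]=0xa9, sp=0xe2
prologue: push r5 -> mem[0xe1]=0x82, sp=0xe1
prologue: push r6 -> mem[0xe0]=0xee, sp=0xe0
prologue: push r7 -> mem[0xdf]=0xee, sp=0xdf
body[0] add  r1, r0, #34 -> r1=0xcc
body[1] mov  r7, r5 -> r7=0x82
body[2] mov  r7, #0x32 -> r7=0x32
body[3] mov  r1, #0x12 -> r1=0x12
body[4] mov  r5, r2 -> r5=0x9d
body[5] xor  r3, r5, r3 -> r3=0x1b
body[6] xor  r6, r6, r4 -> r6=0x55
body[7] xor  r7, r3, r3 -> r7=0x00
epilogue: pop r7=0xee, sp=0xe0
epilogue: pop r6=0xee, sp=0xe1
epilogue: pop r5=0x82, sp=0xe2
epilogue: pop r1=0xa9, sp=0xe3
prologue pushed ['r1', 'r5', 'r6', 'r7'] at ['0xe2', '0xe1', '0xe0', '0xdf']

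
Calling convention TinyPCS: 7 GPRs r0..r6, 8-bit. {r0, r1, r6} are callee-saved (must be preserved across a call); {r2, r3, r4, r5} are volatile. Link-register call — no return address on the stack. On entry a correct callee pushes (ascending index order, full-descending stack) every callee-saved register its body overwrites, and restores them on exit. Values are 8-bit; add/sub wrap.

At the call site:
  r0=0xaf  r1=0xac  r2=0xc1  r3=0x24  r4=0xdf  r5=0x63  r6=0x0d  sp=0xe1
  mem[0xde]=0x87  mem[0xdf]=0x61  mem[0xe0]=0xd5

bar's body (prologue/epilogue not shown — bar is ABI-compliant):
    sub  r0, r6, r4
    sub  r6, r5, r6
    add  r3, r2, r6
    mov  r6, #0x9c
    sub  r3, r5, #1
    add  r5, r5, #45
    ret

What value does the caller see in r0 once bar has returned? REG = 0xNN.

REG = 0xaf

prologue: push r0 → mem[0xe0]=0xaf, sp=0xe0
prologue: push r6 → mem[0xdf]=0x0d, sp=0xdf
body[0] sub  r0, r6, r4 → r0=0x2e
body[1] sub  r6, r5, r6 → r6=0x56
body[2] add  r3, r2, r6 → r3=0x17
body[3] mov  r6, #0x9c → r6=0x9c
body[4] sub  r3, r5, #1 → r3=0x62
body[5] add  r5, r5, #45 → r5=0x90
epilogue: pop r6=0x0d, sp=0xe0
epilogue: pop r0=0xaf, sp=0xe1
r0 is callee-saved → restored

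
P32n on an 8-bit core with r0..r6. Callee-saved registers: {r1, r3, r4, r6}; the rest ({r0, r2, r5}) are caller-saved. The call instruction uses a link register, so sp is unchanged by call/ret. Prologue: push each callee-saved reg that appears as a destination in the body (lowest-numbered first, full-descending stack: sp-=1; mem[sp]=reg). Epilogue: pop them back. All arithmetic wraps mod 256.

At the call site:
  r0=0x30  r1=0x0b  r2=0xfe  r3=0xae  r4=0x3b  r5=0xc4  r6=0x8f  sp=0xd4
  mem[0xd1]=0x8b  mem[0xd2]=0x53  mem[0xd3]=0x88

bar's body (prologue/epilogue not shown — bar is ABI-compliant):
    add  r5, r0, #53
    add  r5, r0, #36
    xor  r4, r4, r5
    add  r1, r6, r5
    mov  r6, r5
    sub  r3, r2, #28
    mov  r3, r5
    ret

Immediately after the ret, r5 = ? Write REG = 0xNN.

REG = 0x54

prologue: push r1 -> mem[0xd3]=0x0b, sp=0xd3
prologue: push r3 -> mem[0xd2]=0xae, sp=0xd2
prologue: push r4 -> mem[0xd1]=0x3b, sp=0xd1
prologue: push r6 -> mem[0xd0]=0x8f, sp=0xd0
body[0] add  r5, r0, #53 -> r5=0x65
body[1] add  r5, r0, #36 -> r5=0x54
body[2] xor  r4, r4, r5 -> r4=0x6f
body[3] add  r1, r6, r5 -> r1=0xe3
body[4] mov  r6, r5 -> r6=0x54
body[5] sub  r3, r2, #28 -> r3=0xe2
body[6] mov  r3, r5 -> r3=0x54
epilogue: pop r6=0x8f, sp=0xd1
epilogue: pop r4=0x3b, sp=0xd2
epilogue: pop r3=0xae, sp=0xd3
epilogue: pop r1=0x0b, sp=0xd4
r5 is caller-saved -> body value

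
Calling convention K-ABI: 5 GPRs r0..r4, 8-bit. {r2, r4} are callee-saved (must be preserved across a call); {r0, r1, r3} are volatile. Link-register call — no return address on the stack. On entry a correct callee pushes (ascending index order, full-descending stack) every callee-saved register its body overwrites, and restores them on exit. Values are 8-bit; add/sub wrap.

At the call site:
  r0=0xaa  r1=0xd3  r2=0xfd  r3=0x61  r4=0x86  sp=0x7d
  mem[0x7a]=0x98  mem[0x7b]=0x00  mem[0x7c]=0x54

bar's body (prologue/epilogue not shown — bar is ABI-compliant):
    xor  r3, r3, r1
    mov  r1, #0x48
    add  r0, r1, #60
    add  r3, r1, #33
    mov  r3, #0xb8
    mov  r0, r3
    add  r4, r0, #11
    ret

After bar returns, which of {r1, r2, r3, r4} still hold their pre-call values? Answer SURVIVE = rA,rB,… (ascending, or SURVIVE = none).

prologue: push r4 -> mem[0x7c]=0x86, sp=0x7c
body[0] xor  r3, r3, r1 -> r3=0xb2
body[1] mov  r1, #0x48 -> r1=0x48
body[2] add  r0, r1, #60 -> r0=0x84
body[3] add  r3, r1, #33 -> r3=0x69
body[4] mov  r3, #0xb8 -> r3=0xb8
body[5] mov  r0, r3 -> r0=0xb8
body[6] add  r4, r0, #11 -> r4=0xc3
epilogue: pop r4=0x86, sp=0x7d
r1: caller-saved, written=True
r2: callee-saved, written=False
r3: caller-saved, written=True
r4: callee-saved, written=True

SURVIVE = r2,r4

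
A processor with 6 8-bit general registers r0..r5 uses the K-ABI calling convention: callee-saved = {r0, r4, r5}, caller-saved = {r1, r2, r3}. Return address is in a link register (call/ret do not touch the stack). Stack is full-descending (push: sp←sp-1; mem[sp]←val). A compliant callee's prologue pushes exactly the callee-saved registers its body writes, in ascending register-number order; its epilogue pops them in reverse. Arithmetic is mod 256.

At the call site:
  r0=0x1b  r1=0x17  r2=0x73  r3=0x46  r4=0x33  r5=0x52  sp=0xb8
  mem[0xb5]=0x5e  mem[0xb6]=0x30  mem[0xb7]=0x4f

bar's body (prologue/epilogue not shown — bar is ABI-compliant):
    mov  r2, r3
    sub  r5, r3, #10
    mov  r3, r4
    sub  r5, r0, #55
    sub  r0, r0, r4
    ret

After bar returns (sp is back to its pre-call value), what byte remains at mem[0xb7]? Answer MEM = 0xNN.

MEM = 0x1b

prologue: push r0 → mem[0xb7]=0x1b, sp=0xb7
prologue: push r5 → mem[0xb6]=0x52, sp=0xb6
body[0] mov  r2, r3 → r2=0x46
body[1] sub  r5, r3, #10 → r5=0x3c
body[2] mov  r3, r4 → r3=0x33
body[3] sub  r5, r0, #55 → r5=0xe4
body[4] sub  r0, r0, r4 → r0=0xe8
epilogue: pop r5=0x52, sp=0xb7
epilogue: pop r0=0x1b, sp=0xb8
prologue pushed ['r0', 'r5'] at ['0xb7', '0xb6']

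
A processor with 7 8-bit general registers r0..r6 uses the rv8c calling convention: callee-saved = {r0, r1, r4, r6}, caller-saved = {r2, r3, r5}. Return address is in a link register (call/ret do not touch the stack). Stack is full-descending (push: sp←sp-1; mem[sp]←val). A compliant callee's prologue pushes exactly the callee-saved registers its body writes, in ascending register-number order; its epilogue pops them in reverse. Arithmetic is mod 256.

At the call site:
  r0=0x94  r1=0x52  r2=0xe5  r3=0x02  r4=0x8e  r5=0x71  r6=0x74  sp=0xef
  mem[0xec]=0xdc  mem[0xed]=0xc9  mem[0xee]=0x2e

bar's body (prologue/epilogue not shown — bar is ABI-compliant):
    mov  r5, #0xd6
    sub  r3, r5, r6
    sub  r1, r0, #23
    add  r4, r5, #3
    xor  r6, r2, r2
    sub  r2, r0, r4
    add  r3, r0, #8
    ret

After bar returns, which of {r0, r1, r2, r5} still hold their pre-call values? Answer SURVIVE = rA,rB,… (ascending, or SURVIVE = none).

SURVIVE = r0,r1

prologue: push r1 -> mem[0xee]=0x52, sp=0xee
prologue: push r4 -> mem[0xed]=0x8e, sp=0xed
prologue: push r6 -> mem[0xec]=0x74, sp=0xec
body[0] mov  r5, #0xd6 -> r5=0xd6
body[1] sub  r3, r5, r6 -> r3=0x62
body[2] sub  r1, r0, #23 -> r1=0x7d
body[3] add  r4, r5, #3 -> r4=0xd9
body[4] xor  r6, r2, r2 -> r6=0x00
body[5] sub  r2, r0, r4 -> r2=0xbb
body[6] add  r3, r0, #8 -> r3=0x9c
epilogue: pop r6=0x74, sp=0xed
epilogue: pop r4=0x8e, sp=0xee
epilogue: pop r1=0x52, sp=0xef
r0: callee-saved, written=False
r1: callee-saved, written=True
r2: caller-saved, written=True
r5: caller-saved, written=True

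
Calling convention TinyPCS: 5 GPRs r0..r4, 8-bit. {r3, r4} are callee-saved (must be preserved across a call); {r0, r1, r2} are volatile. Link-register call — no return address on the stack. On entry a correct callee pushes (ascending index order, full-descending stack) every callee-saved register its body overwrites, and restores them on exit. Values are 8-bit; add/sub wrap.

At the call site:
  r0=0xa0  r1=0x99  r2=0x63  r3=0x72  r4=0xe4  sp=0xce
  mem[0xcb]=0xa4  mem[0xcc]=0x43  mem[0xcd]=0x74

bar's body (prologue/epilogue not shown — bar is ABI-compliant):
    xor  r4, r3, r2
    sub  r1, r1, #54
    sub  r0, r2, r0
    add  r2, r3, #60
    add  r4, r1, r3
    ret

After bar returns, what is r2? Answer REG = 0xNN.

REG = 0xae

prologue: push r4 → mem[0xcd]=0xe4, sp=0xcd
body[0] xor  r4, r3, r2 → r4=0x11
body[1] sub  r1, r1, #54 → r1=0x63
body[2] sub  r0, r2, r0 → r0=0xc3
body[3] add  r2, r3, #60 → r2=0xae
body[4] add  r4, r1, r3 → r4=0xd5
epilogue: pop r4=0xe4, sp=0xce
r2 is caller-saved → body value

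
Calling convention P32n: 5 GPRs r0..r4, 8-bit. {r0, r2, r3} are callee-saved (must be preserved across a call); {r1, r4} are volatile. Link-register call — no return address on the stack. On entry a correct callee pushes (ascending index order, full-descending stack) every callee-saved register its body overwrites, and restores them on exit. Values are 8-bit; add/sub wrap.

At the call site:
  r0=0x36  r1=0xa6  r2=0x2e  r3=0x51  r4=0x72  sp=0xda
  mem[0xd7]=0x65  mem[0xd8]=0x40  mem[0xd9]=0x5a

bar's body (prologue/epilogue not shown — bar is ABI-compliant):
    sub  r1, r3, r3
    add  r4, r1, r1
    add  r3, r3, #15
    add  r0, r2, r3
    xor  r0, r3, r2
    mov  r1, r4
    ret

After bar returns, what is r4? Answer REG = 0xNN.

REG = 0x00

prologue: push r0 → mem[0xd9]=0x36, sp=0xd9
prologue: push r3 → mem[0xd8]=0x51, sp=0xd8
body[0] sub  r1, r3, r3 → r1=0x00
body[1] add  r4, r1, r1 → r4=0x00
body[2] add  r3, r3, #15 → r3=0x60
body[3] add  r0, r2, r3 → r0=0x8e
body[4] xor  r0, r3, r2 → r0=0x4e
body[5] mov  r1, r4 → r1=0x00
epilogue: pop r3=0x51, sp=0xd9
epilogue: pop r0=0x36, sp=0xda
r4 is caller-saved → body value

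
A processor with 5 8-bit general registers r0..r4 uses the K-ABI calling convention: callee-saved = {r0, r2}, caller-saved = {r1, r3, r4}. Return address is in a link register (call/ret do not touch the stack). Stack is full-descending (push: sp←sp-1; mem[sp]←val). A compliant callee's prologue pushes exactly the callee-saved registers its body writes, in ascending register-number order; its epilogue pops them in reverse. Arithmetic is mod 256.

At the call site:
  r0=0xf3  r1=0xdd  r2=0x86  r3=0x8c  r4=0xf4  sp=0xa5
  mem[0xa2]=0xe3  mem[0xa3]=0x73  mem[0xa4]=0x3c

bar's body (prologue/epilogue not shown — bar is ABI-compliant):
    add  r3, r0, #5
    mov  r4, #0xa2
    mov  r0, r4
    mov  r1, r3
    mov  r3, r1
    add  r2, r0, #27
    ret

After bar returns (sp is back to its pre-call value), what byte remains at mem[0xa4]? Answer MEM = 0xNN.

prologue: push r0 -> mem[0xa4]=0xf3, sp=0xa4
prologue: push r2 -> mem[0xa3]=0x86, sp=0xa3
body[0] add  r3, r0, #5 -> r3=0xf8
body[1] mov  r4, #0xa2 -> r4=0xa2
body[2] mov  r0, r4 -> r0=0xa2
body[3] mov  r1, r3 -> r1=0xf8
body[4] mov  r3, r1 -> r3=0xf8
body[5] add  r2, r0, #27 -> r2=0xbd
epilogue: pop r2=0x86, sp=0xa4
epilogue: pop r0=0xf3, sp=0xa5
prologue pushed ['r0', 'r2'] at ['0xa4', '0xa3']

MEM = 0xf3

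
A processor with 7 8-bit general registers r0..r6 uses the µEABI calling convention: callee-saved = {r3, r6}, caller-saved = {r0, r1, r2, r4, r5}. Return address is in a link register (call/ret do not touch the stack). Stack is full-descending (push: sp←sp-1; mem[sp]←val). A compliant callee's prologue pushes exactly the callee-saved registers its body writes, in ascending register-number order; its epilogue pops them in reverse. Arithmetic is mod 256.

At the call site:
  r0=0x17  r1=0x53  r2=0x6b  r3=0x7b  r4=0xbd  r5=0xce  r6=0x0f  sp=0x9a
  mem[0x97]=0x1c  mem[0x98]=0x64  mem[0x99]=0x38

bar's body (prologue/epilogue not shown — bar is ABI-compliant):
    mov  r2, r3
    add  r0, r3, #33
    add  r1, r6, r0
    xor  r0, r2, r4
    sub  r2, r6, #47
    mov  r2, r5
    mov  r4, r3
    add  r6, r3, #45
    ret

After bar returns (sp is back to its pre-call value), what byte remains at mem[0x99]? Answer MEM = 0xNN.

MEM = 0x0f

prologue: push r6 → mem[0x99]=0x0f, sp=0x99
body[0] mov  r2, r3 → r2=0x7b
body[1] add  r0, r3, #33 → r0=0x9c
body[2] add  r1, r6, r0 → r1=0xab
body[3] xor  r0, r2, r4 → r0=0xc6
body[4] sub  r2, r6, #47 → r2=0xe0
body[5] mov  r2, r5 → r2=0xce
body[6] mov  r4, r3 → r4=0x7b
body[7] add  r6, r3, #45 → r6=0xa8
epilogue: pop r6=0x0f, sp=0x9a
prologue pushed ['r6'] at ['0x99']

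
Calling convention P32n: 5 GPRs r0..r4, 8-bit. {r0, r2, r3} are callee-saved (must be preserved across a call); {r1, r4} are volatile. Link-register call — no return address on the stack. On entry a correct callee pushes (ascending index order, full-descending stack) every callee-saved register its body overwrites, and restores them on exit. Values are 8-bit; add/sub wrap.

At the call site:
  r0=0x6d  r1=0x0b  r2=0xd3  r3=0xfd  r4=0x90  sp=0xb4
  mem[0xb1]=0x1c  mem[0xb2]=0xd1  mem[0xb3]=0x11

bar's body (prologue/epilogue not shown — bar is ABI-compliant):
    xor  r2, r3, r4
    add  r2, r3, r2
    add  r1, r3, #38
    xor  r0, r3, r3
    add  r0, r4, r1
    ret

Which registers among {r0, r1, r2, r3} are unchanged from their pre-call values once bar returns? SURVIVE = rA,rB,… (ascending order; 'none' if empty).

SURVIVE = r0,r2,r3

prologue: push r0 -> mem[0xb3]=0x6d, sp=0xb3
prologue: push r2 -> mem[0xb2]=0xd3, sp=0xb2
body[0] xor  r2, r3, r4 -> r2=0x6d
body[1] add  r2, r3, r2 -> r2=0x6a
body[2] add  r1, r3, #38 -> r1=0x23
body[3] xor  r0, r3, r3 -> r0=0x00
body[4] add  r0, r4, r1 -> r0=0xb3
epilogue: pop r2=0xd3, sp=0xb3
epilogue: pop r0=0x6d, sp=0xb4
r0: callee-saved, written=True
r1: caller-saved, written=True
r2: callee-saved, written=True
r3: callee-saved, written=False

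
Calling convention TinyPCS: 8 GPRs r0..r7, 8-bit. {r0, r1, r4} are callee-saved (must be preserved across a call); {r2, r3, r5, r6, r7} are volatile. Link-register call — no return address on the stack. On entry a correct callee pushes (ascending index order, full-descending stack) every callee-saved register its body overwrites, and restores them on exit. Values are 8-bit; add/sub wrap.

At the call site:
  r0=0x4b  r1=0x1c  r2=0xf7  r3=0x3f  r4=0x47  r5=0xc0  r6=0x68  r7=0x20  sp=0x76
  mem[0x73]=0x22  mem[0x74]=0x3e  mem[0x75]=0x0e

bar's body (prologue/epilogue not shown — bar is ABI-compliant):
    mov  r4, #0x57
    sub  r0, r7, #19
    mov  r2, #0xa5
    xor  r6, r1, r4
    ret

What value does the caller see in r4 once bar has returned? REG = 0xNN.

REG = 0x47

prologue: push r0 → mem[0x75]=0x4b, sp=0x75
prologue: push r4 → mem[0x74]=0x47, sp=0x74
body[0] mov  r4, #0x57 → r4=0x57
body[1] sub  r0, r7, #19 → r0=0x0d
body[2] mov  r2, #0xa5 → r2=0xa5
body[3] xor  r6, r1, r4 → r6=0x4b
epilogue: pop r4=0x47, sp=0x75
epilogue: pop r0=0x4b, sp=0x76
r4 is callee-saved → restored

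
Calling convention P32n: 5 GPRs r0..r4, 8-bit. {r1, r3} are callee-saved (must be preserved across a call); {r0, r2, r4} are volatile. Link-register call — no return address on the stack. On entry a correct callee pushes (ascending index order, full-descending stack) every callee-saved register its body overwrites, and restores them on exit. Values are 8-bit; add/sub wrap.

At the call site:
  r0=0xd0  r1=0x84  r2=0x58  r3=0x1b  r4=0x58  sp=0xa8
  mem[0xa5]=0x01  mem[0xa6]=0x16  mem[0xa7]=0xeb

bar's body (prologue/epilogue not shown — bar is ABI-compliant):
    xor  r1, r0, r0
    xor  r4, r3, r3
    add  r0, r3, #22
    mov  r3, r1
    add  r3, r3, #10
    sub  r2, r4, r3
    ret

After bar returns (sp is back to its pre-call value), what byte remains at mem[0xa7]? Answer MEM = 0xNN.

MEM = 0x84

prologue: push r1 -> mem[0xa7]=0x84, sp=0xa7
prologue: push r3 -> mem[0xa6]=0x1b, sp=0xa6
body[0] xor  r1, r0, r0 -> r1=0x00
body[1] xor  r4, r3, r3 -> r4=0x00
body[2] add  r0, r3, #22 -> r0=0x31
body[3] mov  r3, r1 -> r3=0x00
body[4] add  r3, r3, #10 -> r3=0x0a
body[5] sub  r2, r4, r3 -> r2=0xf6
epilogue: pop r3=0x1b, sp=0xa7
epilogue: pop r1=0x84, sp=0xa8
prologue pushed ['r1', 'r3'] at ['0xa7', '0xa6']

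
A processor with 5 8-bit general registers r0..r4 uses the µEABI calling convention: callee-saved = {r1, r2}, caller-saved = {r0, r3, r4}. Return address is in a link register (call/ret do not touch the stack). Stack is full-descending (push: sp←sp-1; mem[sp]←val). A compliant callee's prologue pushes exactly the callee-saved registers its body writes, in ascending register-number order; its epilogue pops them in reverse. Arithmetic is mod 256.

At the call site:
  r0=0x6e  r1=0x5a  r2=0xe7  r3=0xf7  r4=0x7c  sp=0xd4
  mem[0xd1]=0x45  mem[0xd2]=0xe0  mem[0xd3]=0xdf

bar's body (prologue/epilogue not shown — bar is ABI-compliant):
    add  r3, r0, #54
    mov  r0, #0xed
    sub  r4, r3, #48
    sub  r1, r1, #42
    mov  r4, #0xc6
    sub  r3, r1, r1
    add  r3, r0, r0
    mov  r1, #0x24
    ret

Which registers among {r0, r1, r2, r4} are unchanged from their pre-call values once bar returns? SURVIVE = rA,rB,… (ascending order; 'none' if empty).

prologue: push r1 → mem[0xd3]=0x5a, sp=0xd3
body[0] add  r3, r0, #54 → r3=0xa4
body[1] mov  r0, #0xed → r0=0xed
body[2] sub  r4, r3, #48 → r4=0x74
body[3] sub  r1, r1, #42 → r1=0x30
body[4] mov  r4, #0xc6 → r4=0xc6
body[5] sub  r3, r1, r1 → r3=0x00
body[6] add  r3, r0, r0 → r3=0xda
body[7] mov  r1, #0x24 → r1=0x24
epilogue: pop r1=0x5a, sp=0xd4
r0: caller-saved, written=True
r1: callee-saved, written=True
r2: callee-saved, written=False
r4: caller-saved, written=True

SURVIVE = r1,r2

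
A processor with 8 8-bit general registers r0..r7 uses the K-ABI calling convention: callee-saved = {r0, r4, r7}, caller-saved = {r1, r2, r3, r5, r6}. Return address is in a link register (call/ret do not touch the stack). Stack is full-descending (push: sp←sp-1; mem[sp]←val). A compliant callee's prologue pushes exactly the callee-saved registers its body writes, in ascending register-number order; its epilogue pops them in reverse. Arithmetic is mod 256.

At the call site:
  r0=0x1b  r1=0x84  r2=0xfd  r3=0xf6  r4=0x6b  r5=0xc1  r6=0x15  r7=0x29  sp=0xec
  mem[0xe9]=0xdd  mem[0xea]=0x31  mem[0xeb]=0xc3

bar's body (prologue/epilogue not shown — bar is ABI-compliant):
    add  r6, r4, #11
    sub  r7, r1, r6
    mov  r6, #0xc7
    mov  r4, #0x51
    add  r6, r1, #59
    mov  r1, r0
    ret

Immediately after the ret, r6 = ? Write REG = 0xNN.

prologue: push r4 -> mem[0xeb]=0x6b, sp=0xeb
prologue: push r7 -> mem[0xea]=0x29, sp=0xea
body[0] add  r6, r4, #11 -> r6=0x76
body[1] sub  r7, r1, r6 -> r7=0x0e
body[2] mov  r6, #0xc7 -> r6=0xc7
body[3] mov  r4, #0x51 -> r4=0x51
body[4] add  r6, r1, #59 -> r6=0xbf
body[5] mov  r1, r0 -> r1=0x1b
epilogue: pop r7=0x29, sp=0xeb
epilogue: pop r4=0x6b, sp=0xec
r6 is caller-saved -> body value

REG = 0xbf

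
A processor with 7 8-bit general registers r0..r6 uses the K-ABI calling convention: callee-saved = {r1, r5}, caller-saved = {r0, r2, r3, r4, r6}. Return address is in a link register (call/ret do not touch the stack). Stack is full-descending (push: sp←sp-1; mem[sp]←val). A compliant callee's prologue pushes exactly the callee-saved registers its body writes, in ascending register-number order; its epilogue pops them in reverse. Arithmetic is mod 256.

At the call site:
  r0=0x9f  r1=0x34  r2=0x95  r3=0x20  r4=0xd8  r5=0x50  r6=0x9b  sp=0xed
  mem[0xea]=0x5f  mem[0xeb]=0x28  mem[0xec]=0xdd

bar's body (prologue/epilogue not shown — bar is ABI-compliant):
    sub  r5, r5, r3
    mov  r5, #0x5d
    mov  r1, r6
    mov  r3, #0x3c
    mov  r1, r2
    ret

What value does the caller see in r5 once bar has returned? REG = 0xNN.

REG = 0x50

prologue: push r1 -> mem[0xec]=0x34, sp=0xec
prologue: push r5 -> mem[0xeb]=0x50, sp=0xeb
body[0] sub  r5, r5, r3 -> r5=0x30
body[1] mov  r5, #0x5d -> r5=0x5d
body[2] mov  r1, r6 -> r1=0x9b
body[3] mov  r3, #0x3c -> r3=0x3c
body[4] mov  r1, r2 -> r1=0x95
epilogue: pop r5=0x50, sp=0xec
epilogue: pop r1=0x34, sp=0xed
r5 is callee-saved -> restored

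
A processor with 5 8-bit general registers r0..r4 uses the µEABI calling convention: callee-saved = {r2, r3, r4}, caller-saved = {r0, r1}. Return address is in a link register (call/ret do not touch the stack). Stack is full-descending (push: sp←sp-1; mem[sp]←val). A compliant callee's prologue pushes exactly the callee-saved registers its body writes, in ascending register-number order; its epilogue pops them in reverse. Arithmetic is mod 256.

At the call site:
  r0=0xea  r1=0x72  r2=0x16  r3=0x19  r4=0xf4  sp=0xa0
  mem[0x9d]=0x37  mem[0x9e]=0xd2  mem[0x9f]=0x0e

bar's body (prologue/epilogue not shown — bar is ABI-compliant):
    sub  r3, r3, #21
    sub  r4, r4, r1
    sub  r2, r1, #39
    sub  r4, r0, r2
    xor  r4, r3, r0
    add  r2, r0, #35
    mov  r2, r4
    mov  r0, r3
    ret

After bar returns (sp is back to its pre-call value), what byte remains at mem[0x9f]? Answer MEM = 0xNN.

MEM = 0x16

prologue: push r2 → mem[0x9f]=0x16, sp=0x9f
prologue: push r3 → mem[0x9e]=0x19, sp=0x9e
prologue: push r4 → mem[0x9d]=0xf4, sp=0x9d
body[0] sub  r3, r3, #21 → r3=0x04
body[1] sub  r4, r4, r1 → r4=0x82
body[2] sub  r2, r1, #39 → r2=0x4b
body[3] sub  r4, r0, r2 → r4=0x9f
body[4] xor  r4, r3, r0 → r4=0xee
body[5] add  r2, r0, #35 → r2=0x0d
body[6] mov  r2, r4 → r2=0xee
body[7] mov  r0, r3 → r0=0x04
epilogue: pop r4=0xf4, sp=0x9e
epilogue: pop r3=0x19, sp=0x9f
epilogue: pop r2=0x16, sp=0xa0
prologue pushed ['r2', 'r3', 'r4'] at ['0x9f', '0x9e', '0x9d']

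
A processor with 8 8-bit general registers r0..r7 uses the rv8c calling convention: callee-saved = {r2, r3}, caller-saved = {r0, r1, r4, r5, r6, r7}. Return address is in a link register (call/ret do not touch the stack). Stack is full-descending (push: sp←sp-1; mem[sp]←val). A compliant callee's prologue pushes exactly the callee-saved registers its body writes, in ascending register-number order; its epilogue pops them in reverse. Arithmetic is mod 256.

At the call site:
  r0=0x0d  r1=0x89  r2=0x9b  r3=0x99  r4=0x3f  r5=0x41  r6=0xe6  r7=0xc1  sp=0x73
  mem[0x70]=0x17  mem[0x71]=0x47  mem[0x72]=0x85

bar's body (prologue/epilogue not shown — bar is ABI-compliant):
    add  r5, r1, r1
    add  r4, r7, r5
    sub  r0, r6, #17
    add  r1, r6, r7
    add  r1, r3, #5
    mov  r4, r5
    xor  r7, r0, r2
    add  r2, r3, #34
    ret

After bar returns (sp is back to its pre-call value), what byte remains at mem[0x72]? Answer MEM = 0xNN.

MEM = 0x9b

prologue: push r2 -> mem[0x72]=0x9b, sp=0x72
body[0] add  r5, r1, r1 -> r5=0x12
body[1] add  r4, r7, r5 -> r4=0xd3
body[2] sub  r0, r6, #17 -> r0=0xd5
body[3] add  r1, r6, r7 -> r1=0xa7
body[4] add  r1, r3, #5 -> r1=0x9e
body[5] mov  r4, r5 -> r4=0x12
body[6] xor  r7, r0, r2 -> r7=0x4e
body[7] add  r2, r3, #34 -> r2=0xbb
epilogue: pop r2=0x9b, sp=0x73
prologue pushed ['r2'] at ['0x72']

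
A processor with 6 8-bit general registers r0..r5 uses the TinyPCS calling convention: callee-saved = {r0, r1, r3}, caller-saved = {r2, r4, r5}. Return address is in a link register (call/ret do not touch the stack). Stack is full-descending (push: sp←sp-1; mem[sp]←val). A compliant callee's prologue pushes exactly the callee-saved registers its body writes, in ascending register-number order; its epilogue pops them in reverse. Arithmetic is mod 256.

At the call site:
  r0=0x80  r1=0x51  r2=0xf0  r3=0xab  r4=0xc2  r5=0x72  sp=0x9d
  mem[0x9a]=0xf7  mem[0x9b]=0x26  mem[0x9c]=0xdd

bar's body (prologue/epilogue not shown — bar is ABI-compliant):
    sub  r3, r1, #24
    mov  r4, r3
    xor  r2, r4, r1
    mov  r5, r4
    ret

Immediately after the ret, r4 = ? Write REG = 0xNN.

prologue: push r3 -> mem[0x9c]=0xab, sp=0x9c
body[0] sub  r3, r1, #24 -> r3=0x39
body[1] mov  r4, r3 -> r4=0x39
body[2] xor  r2, r4, r1 -> r2=0x68
body[3] mov  r5, r4 -> r5=0x39
epilogue: pop r3=0xab, sp=0x9d
r4 is caller-saved -> body value

REG = 0x39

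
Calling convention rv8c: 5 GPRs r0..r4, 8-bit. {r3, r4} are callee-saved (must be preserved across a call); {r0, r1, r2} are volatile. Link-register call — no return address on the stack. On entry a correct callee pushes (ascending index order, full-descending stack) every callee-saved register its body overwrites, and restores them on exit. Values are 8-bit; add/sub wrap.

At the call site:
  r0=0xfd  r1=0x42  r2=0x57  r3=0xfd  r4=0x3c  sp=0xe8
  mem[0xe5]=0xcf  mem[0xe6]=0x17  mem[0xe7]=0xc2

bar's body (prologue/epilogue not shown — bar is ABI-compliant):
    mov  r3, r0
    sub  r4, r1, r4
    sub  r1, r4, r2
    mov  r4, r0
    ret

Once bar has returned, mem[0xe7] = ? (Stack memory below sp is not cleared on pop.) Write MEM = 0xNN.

prologue: push r3 → mem[0xe7]=0xfd, sp=0xe7
prologue: push r4 → mem[0xe6]=0x3c, sp=0xe6
body[0] mov  r3, r0 → r3=0xfd
body[1] sub  r4, r1, r4 → r4=0x06
body[2] sub  r1, r4, r2 → r1=0xaf
body[3] mov  r4, r0 → r4=0xfd
epilogue: pop r4=0x3c, sp=0xe7
epilogue: pop r3=0xfd, sp=0xe8
prologue pushed ['r3', 'r4'] at ['0xe7', '0xe6']

MEM = 0xfd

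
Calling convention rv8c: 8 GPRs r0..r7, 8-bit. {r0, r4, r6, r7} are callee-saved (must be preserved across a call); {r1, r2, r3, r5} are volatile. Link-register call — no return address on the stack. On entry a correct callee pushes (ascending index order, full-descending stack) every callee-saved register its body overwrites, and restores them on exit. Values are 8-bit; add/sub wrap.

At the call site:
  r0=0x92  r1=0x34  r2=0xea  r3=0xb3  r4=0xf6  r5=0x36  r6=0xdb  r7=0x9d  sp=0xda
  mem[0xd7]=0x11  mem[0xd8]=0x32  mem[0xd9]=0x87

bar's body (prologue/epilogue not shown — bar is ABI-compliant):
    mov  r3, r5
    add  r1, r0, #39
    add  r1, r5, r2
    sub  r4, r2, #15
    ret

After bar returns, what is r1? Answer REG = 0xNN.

REG = 0x20

prologue: push r4 -> mem[0xd9]=0xf6, sp=0xd9
body[0] mov  r3, r5 -> r3=0x36
body[1] add  r1, r0, #39 -> r1=0xb9
body[2] add  r1, r5, r2 -> r1=0x20
body[3] sub  r4, r2, #15 -> r4=0xdb
epilogue: pop r4=0xf6, sp=0xda
r1 is caller-saved -> body value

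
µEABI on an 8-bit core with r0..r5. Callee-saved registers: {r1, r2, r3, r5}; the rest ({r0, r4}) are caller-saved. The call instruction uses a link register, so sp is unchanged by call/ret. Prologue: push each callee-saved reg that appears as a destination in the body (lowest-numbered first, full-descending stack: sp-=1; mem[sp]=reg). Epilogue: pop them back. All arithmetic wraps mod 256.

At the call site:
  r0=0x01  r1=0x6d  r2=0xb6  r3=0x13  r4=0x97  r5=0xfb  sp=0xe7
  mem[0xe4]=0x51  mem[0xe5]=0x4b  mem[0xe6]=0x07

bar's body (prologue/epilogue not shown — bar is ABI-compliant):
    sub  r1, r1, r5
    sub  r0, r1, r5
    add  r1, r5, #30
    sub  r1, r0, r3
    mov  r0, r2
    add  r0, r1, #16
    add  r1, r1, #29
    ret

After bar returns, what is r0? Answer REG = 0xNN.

prologue: push r1 -> mem[0xe6]=0x6d, sp=0xe6
body[0] sub  r1, r1, r5 -> r1=0x72
body[1] sub  r0, r1, r5 -> r0=0x77
body[2] add  r1, r5, #30 -> r1=0x19
body[3] sub  r1, r0, r3 -> r1=0x64
body[4] mov  r0, r2 -> r0=0xb6
body[5] add  r0, r1, #16 -> r0=0x74
body[6] add  r1, r1, #29 -> r1=0x81
epilogue: pop r1=0x6d, sp=0xe7
r0 is caller-saved -> body value

REG = 0x74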